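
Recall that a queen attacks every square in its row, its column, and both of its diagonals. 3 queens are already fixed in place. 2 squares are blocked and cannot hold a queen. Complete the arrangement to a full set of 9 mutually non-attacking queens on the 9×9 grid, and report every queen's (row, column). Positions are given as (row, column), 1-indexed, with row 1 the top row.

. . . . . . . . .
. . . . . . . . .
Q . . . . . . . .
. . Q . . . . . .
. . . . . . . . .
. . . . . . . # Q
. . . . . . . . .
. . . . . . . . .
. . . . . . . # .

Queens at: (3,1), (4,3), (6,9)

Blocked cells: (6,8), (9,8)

(1,2) (2,6) (3,1) (4,3) (5,7) (6,9) (7,4) (8,8) (9,5)

Row 1: attacked by (3,1)→{1,3}; (4,3)→{3,6}; (6,9)→{4,9}. Safe: 2, 5, 7, 8. Place at column 2.
Row 2: attacked by (1,2)→{1,2,3}; (3,1)→{1,2}; (4,3)→{1,3,5}; (6,9)→{5,9}. Safe: 4, 6, 7, 8. Place at column 6.
Row 5: attacked by (1,2)→{2,6}; (2,6)→{3,6,9}; (3,1)→{1,3}; (4,3)→{2,3,4}; (6,9)→{8,9}. Safe: 5, 7. Place at column 7.
Row 7: attacked by (1,2)→{2,8}; (2,6)→{1,6}; (3,1)→{1,5}; (4,3)→{3,6}; (5,7)→{5,7,9}; (6,9)→{8,9}. Safe: 4. Place at column 4.
Row 8: attacked by (1,2)→{2,9}; (2,6)→{6}; (3,1)→{1,6}; (4,3)→{3,7}; (5,7)→{4,7}; (6,9)→{7,9}; (7,4)→{3,4,5}. Safe: 8. Place at column 8.
Row 9: attacked by (1,2)→{2}; (2,6)→{6}; (3,1)→{1,7}; (4,3)→{3,8}; (5,7)→{3,7}; (6,9)→{6,9}; (7,4)→{2,4,6}; (8,8)→{7,8,9}. Blocked: 8. Safe: 5. Place at column 5.
Columns [2, 6, 1, 3, 7, 9, 4, 8, 5], r−c [-1, -4, 2, 1, -2, -3, 3, 0, 4], r+c [3, 8, 4, 7, 12, 15, 11, 16, 14] are all distinct, so no two queens attack.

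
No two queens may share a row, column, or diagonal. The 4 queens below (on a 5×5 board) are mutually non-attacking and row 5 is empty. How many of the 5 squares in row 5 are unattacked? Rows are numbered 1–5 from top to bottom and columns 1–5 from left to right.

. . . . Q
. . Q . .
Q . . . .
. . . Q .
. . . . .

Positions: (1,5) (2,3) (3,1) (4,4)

(1,5) attacks row 5 at column 5 and diagonals 1.
(2,3) attacks row 5 at column 3.
(3,1) attacks row 5 at column 1 and diagonals 3.
(4,4) attacks row 5 at column 4 and diagonals 3, 5.
Attacked columns: {1, 3, 4, 5}. Safe: {2}.

1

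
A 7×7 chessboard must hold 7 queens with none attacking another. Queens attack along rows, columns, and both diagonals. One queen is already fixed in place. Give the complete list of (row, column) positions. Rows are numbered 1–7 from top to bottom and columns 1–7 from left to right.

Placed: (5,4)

Row 1: attacked by (5,4)→{4}. Safe: 1, 2, 3, 5, 6, 7. Place at column 2.
Row 2: attacked by (1,2)→{1,2,3}; (5,4)→{1,4,7}. Safe: 5, 6. Place at column 6.
Row 3: attacked by (1,2)→{2,4}; (2,6)→{5,6,7}; (5,4)→{2,4,6}. Safe: 1, 3. Place at column 3.
Row 4: attacked by (1,2)→{2,5}; (2,6)→{4,6}; (3,3)→{2,3,4}; (5,4)→{3,4,5}. Safe: 1, 7. Place at column 7.
Row 6: attacked by (1,2)→{2,7}; (2,6)→{2,6}; (3,3)→{3,6}; (4,7)→{5,7}; (5,4)→{3,4,5}. Safe: 1. Place at column 1.
Row 7: attacked by (1,2)→{2}; (2,6)→{1,6}; (3,3)→{3,7}; (4,7)→{4,7}; (5,4)→{2,4,6}; (6,1)→{1,2}. Safe: 5. Place at column 5.
Columns [2, 6, 3, 7, 4, 1, 5], r−c [-1, -4, 0, -3, 1, 5, 2], r+c [3, 8, 6, 11, 9, 7, 12] are all distinct, so no two queens attack.

(1,2) (2,6) (3,3) (4,7) (5,4) (6,1) (7,5)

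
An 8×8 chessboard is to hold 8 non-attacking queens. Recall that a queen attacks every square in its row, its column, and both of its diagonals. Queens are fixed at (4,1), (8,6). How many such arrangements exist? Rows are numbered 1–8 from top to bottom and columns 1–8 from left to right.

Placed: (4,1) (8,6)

Branch on row 1: col 2 → 0; col 3 → 1; col 5 → 1; col 7 → 1; col 8 → 1.
Sum: 0 + 1 + 1 + 1 + 1 = 4.

4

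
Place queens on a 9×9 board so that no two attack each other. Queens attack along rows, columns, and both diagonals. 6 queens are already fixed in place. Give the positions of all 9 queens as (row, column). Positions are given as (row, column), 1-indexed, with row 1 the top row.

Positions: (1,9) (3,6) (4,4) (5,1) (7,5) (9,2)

(1,9) (2,3) (3,6) (4,4) (5,1) (6,8) (7,5) (8,7) (9,2)

Row 2: attacked by (1,9)→{8,9}; (3,6)→{5,6,7}; (4,4)→{2,4,6}; (5,1)→{1,4}; (7,5)→{5}; (9,2)→{2,9}. Safe: 3. Place at column 3.
Row 6: attacked by (1,9)→{4,9}; (2,3)→{3,7}; (3,6)→{3,6,9}; (4,4)→{2,4,6}; (5,1)→{1,2}; (7,5)→{4,5,6}; (9,2)→{2,5}. Safe: 8. Place at column 8.
Row 8: attacked by (1,9)→{2,9}; (2,3)→{3,9}; (3,6)→{1,6}; (4,4)→{4,8}; (5,1)→{1,4}; (6,8)→{6,8}; (7,5)→{4,5,6}; (9,2)→{1,2,3}. Safe: 7. Place at column 7.
Columns [9, 3, 6, 4, 1, 8, 5, 7, 2], r−c [-8, -1, -3, 0, 4, -2, 2, 1, 7], r+c [10, 5, 9, 8, 6, 14, 12, 15, 11] are all distinct, so no two queens attack.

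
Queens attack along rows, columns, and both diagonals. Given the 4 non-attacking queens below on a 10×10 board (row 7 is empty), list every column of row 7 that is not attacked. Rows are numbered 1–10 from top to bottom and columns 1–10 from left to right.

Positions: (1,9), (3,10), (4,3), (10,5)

(1,9) attacks row 7 at column 9 and diagonals 3.
(3,10) attacks row 7 at column 10 and diagonals 6.
(4,3) attacks row 7 at column 3 and diagonals 6.
(10,5) attacks row 7 at column 5 and diagonals 2, 8.
Attacked columns: {2, 3, 5, 6, 8, 9, 10}. Safe: {1, 4, 7}.

columns 1, 4, 7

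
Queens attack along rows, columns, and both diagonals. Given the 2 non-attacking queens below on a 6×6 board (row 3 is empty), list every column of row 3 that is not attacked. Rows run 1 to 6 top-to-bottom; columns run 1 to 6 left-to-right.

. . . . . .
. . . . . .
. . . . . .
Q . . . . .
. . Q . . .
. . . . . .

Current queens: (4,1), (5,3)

(4,1) attacks row 3 at column 1 and diagonals 2.
(5,3) attacks row 3 at column 3 and diagonals 1, 5.
Attacked columns: {1, 2, 3, 5}. Safe: {4, 6}.

columns 4, 6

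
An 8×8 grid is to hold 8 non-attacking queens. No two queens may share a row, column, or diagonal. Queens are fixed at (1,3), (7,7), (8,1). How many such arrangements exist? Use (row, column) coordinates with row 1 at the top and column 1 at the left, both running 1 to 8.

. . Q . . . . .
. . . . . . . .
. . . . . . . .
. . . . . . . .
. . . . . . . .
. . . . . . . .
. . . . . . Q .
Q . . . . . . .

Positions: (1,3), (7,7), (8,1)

2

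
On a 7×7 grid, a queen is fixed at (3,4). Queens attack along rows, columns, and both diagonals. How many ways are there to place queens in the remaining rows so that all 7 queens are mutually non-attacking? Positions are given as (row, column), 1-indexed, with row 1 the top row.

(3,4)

Branch on row 1: col 1 → 1; col 3 → 1; col 5 → 1; col 7 → 1.
Sum: 1 + 1 + 1 + 1 = 4.

4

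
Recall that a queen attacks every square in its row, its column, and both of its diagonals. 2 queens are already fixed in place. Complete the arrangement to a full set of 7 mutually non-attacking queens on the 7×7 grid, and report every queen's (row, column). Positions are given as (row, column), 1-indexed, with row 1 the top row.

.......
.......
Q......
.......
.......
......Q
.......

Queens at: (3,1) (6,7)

Row 1: attacked by (3,1)→{1,3}; (6,7)→{2,7}. Safe: 4, 5, 6. Place at column 4.
Row 2: attacked by (1,4)→{3,4,5}; (3,1)→{1,2}; (6,7)→{3,7}. Safe: 6. Place at column 6.
Row 4: attacked by (1,4)→{1,4,7}; (2,6)→{4,6}; (3,1)→{1,2}; (6,7)→{5,7}. Safe: 3. Place at column 3.
Row 5: attacked by (1,4)→{4}; (2,6)→{3,6}; (3,1)→{1,3}; (4,3)→{2,3,4}; (6,7)→{6,7}. Safe: 5. Place at column 5.
Row 7: attacked by (1,4)→{4}; (2,6)→{1,6}; (3,1)→{1,5}; (4,3)→{3,6}; (5,5)→{3,5,7}; (6,7)→{6,7}. Safe: 2. Place at column 2.
Columns [4, 6, 1, 3, 5, 7, 2], r−c [-3, -4, 2, 1, 0, -1, 5], r+c [5, 8, 4, 7, 10, 13, 9] are all distinct, so no two queens attack.

(1,4) (2,6) (3,1) (4,3) (5,5) (6,7) (7,2)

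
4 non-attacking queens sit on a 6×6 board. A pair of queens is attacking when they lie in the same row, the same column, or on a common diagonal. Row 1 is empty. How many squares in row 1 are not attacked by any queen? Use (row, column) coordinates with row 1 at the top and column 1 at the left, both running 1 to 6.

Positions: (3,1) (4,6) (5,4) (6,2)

1

(3,1) attacks row 1 at column 1 and diagonals 3.
(4,6) attacks row 1 at column 6 and diagonals 3.
(5,4) attacks row 1 at column 4.
(6,2) attacks row 1 at column 2.
Attacked columns: {1, 2, 3, 4, 6}. Safe: {5}.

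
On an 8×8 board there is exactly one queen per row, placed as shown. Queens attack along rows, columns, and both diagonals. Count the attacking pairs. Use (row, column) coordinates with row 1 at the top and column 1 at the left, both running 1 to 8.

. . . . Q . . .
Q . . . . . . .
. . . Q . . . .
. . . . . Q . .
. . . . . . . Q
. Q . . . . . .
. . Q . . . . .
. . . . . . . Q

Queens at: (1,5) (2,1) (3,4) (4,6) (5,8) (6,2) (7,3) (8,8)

3

Same column: (5,8)–(8,8) (column 8).
Same diagonal: (4,6)–(7,3) (|4−7| = |6−3| = 3); (6,2)–(7,3) (|6−7| = |2−3| = 1).
Total attacking pairs: 3.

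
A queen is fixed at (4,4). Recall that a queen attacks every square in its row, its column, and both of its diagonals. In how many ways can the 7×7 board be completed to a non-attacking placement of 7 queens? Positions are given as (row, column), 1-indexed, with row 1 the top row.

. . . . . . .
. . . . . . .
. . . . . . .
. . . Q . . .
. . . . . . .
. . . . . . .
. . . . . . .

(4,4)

8

Branch on row 1: col 2 → 2; col 3 → 2; col 5 → 2; col 6 → 2.
Sum: 2 + 2 + 2 + 2 = 8.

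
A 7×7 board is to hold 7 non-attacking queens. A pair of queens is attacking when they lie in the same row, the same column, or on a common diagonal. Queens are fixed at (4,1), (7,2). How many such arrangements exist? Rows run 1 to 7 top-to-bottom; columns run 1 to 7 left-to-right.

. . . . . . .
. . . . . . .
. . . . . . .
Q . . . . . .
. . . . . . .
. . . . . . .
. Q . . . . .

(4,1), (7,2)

2

Branch on row 1: col 3 → 0; col 5 → 0; col 6 → 1; col 7 → 1.
Sum: 0 + 0 + 1 + 1 = 2.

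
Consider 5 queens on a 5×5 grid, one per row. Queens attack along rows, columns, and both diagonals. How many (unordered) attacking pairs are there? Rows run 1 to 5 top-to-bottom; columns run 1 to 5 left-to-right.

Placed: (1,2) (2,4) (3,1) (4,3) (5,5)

All columns are distinct and no two queens satisfy |Δrow| = |Δcol|, so no pair attacks.

0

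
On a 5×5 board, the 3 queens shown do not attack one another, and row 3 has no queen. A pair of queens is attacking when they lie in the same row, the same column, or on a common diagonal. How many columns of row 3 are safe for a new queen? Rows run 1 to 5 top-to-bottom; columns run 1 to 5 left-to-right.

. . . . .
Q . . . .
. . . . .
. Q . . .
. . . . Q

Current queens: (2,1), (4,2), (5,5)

(2,1) attacks row 3 at column 1 and diagonals 2.
(4,2) attacks row 3 at column 2 and diagonals 1, 3.
(5,5) attacks row 3 at column 5 and diagonals 3.
Attacked columns: {1, 2, 3, 5}. Safe: {4}.

1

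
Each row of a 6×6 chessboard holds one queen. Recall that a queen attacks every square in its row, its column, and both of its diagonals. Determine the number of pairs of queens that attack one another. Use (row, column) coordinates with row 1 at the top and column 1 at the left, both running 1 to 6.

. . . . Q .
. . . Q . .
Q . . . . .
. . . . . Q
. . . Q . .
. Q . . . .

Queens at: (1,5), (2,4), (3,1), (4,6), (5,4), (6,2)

3

Same column: (2,4)–(5,4) (column 4).
Same diagonal: (1,5)–(2,4) (|1−2| = |5−4| = 1); (2,4)–(4,6) (|2−4| = |4−6| = 2).
Total attacking pairs: 3.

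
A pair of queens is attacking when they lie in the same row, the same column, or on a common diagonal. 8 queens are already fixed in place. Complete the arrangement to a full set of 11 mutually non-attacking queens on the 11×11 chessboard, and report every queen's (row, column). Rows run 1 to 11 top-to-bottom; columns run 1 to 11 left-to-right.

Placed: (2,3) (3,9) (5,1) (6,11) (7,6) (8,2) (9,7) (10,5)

(1,10) (2,3) (3,9) (4,4) (5,1) (6,11) (7,6) (8,2) (9,7) (10,5) (11,8)

Row 1: attacked by (2,3)→{2,3,4}; (3,9)→{7,9,11}; (5,1)→{1,5}; (6,11)→{6,11}; (7,6)→{6}; (8,2)→{2,9}; (9,7)→{7}; (10,5)→{5}. Safe: 8, 10. Place at column 10.
Row 4: attacked by (1,10)→{7,10}; (2,3)→{1,3,5}; (3,9)→{8,9,10}; (5,1)→{1,2}; (6,11)→{9,11}; (7,6)→{3,6,9}; (8,2)→{2,6}; (9,7)→{2,7}; (10,5)→{5,11}. Safe: 4. Place at column 4.
Row 11: attacked by (1,10)→{10}; (2,3)→{3}; (3,9)→{1,9}; (4,4)→{4,11}; (5,1)→{1,7}; (6,11)→{6,11}; (7,6)→{2,6,10}; (8,2)→{2,5}; (9,7)→{5,7,9}; (10,5)→{4,5,6}. Safe: 8. Place at column 8.
Columns [10, 3, 9, 4, 1, 11, 6, 2, 7, 5, 8], r−c [-9, -1, -6, 0, 4, -5, 1, 6, 2, 5, 3], r+c [11, 5, 12, 8, 6, 17, 13, 10, 16, 15, 19] are all distinct, so no two queens attack.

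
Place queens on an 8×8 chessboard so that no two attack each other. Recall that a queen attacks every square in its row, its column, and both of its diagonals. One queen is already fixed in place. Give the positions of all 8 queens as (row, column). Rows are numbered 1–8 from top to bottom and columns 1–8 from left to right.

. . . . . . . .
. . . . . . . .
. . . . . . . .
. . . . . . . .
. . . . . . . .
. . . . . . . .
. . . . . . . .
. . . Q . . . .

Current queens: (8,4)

(1,6) (2,1) (3,5) (4,2) (5,8) (6,3) (7,7) (8,4)

Row 1: attacked by (8,4)→{4}. Safe: 1, 2, 3, 5, 6, 7, 8. Place at column 6.
Row 2: attacked by (1,6)→{5,6,7}; (8,4)→{4}. Safe: 1, 2, 3, 8. Place at column 1.
Row 3: attacked by (1,6)→{4,6,8}; (2,1)→{1,2}; (8,4)→{4}. Safe: 3, 5, 7. Place at column 5.
Row 4: attacked by (1,6)→{3,6}; (2,1)→{1,3}; (3,5)→{4,5,6}; (8,4)→{4,8}. Safe: 2, 7. Place at column 2.
Row 5: attacked by (1,6)→{2,6}; (2,1)→{1,4}; (3,5)→{3,5,7}; (4,2)→{1,2,3}; (8,4)→{1,4,7}. Safe: 8. Place at column 8.
Row 6: attacked by (1,6)→{1,6}; (2,1)→{1,5}; (3,5)→{2,5,8}; (4,2)→{2,4}; (5,8)→{7,8}; (8,4)→{2,4,6}. Safe: 3. Place at column 3.
Row 7: attacked by (1,6)→{6}; (2,1)→{1,6}; (3,5)→{1,5}; (4,2)→{2,5}; (5,8)→{6,8}; (6,3)→{2,3,4}; (8,4)→{3,4,5}. Safe: 7. Place at column 7.
Columns [6, 1, 5, 2, 8, 3, 7, 4], r−c [-5, 1, -2, 2, -3, 3, 0, 4], r+c [7, 3, 8, 6, 13, 9, 14, 12] are all distinct, so no two queens attack.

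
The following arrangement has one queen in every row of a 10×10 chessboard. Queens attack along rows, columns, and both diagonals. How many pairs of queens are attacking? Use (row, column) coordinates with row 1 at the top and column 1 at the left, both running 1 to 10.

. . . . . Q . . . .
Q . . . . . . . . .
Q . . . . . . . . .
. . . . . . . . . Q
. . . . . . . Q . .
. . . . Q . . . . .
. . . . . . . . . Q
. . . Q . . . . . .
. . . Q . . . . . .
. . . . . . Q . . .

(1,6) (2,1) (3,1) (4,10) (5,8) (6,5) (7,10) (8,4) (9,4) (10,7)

7

Same column: (2,1)–(3,1) (column 1); (4,10)–(7,10) (column 10); (8,4)–(9,4) (column 4).
Same diagonal: (2,1)–(6,5) (|2−6| = |1−5| = 4); (5,8)–(7,10) (|5−7| = |8−10| = 2); (5,8)–(9,4) (|5−9| = |8−4| = 4); (7,10)–(10,7) (|7−10| = |10−7| = 3).
Total attacking pairs: 7.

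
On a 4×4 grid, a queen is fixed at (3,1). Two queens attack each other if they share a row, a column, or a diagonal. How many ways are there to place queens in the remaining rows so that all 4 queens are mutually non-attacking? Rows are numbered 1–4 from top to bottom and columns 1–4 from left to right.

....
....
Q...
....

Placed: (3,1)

1

Branch on row 1: col 2 → 1; col 4 → 0.
Sum: 1 + 0 = 1.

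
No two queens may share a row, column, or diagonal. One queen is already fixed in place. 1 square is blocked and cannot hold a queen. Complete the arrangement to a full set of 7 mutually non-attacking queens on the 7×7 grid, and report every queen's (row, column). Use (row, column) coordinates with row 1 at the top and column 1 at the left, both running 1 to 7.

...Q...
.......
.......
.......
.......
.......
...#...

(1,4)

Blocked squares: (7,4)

Row 2: attacked by (1,4)→{3,4,5}. Safe: 1, 2, 6, 7. Place at column 2.
Row 3: attacked by (1,4)→{2,4,6}; (2,2)→{1,2,3}. Safe: 5, 7. Place at column 7.
Row 4: attacked by (1,4)→{1,4,7}; (2,2)→{2,4}; (3,7)→{6,7}. Safe: 3, 5. Place at column 5.
Row 5: attacked by (1,4)→{4}; (2,2)→{2,5}; (3,7)→{5,7}; (4,5)→{4,5,6}. Safe: 1, 3. Place at column 3.
Row 6: attacked by (1,4)→{4}; (2,2)→{2,6}; (3,7)→{4,7}; (4,5)→{3,5,7}; (5,3)→{2,3,4}. Safe: 1. Place at column 1.
Row 7: attacked by (1,4)→{4}; (2,2)→{2,7}; (3,7)→{3,7}; (4,5)→{2,5}; (5,3)→{1,3,5}; (6,1)→{1,2}. Blocked: 4. Safe: 6. Place at column 6.
Columns [4, 2, 7, 5, 3, 1, 6], r−c [-3, 0, -4, -1, 2, 5, 1], r+c [5, 4, 10, 9, 8, 7, 13] are all distinct, so no two queens attack.

(1,4) (2,2) (3,7) (4,5) (5,3) (6,1) (7,6)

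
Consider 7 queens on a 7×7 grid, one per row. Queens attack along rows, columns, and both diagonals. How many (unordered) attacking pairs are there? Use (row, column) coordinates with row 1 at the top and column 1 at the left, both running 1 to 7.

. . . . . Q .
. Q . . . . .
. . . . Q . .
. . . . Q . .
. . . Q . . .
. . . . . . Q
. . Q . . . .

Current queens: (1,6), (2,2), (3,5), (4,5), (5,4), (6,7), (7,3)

Same column: (3,5)–(4,5) (column 5).
Same diagonal: (4,5)–(5,4) (|4−5| = |5−4| = 1); (4,5)–(6,7) (|4−6| = |5−7| = 2).
Total attacking pairs: 3.

3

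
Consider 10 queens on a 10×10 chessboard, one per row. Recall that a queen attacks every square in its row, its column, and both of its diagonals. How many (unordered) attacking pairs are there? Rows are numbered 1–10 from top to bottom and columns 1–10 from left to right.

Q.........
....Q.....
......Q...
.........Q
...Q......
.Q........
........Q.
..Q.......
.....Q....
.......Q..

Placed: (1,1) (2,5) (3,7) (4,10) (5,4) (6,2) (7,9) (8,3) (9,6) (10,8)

0

All columns are distinct and no two queens satisfy |Δrow| = |Δcol|, so no pair attacks.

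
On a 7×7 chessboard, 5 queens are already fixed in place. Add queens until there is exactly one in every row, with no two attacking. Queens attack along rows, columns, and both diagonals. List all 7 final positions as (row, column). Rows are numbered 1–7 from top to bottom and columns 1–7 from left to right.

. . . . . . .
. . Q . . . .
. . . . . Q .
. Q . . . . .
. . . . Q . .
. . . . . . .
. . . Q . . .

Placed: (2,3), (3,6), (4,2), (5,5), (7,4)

(1,7) (2,3) (3,6) (4,2) (5,5) (6,1) (7,4)

Row 1: attacked by (2,3)→{2,3,4}; (3,6)→{4,6}; (4,2)→{2,5}; (5,5)→{1,5}; (7,4)→{4}. Safe: 7. Place at column 7.
Row 6: attacked by (1,7)→{2,7}; (2,3)→{3,7}; (3,6)→{3,6}; (4,2)→{2,4}; (5,5)→{4,5,6}; (7,4)→{3,4,5}. Safe: 1. Place at column 1.
Columns [7, 3, 6, 2, 5, 1, 4], r−c [-6, -1, -3, 2, 0, 5, 3], r+c [8, 5, 9, 6, 10, 7, 11] are all distinct, so no two queens attack.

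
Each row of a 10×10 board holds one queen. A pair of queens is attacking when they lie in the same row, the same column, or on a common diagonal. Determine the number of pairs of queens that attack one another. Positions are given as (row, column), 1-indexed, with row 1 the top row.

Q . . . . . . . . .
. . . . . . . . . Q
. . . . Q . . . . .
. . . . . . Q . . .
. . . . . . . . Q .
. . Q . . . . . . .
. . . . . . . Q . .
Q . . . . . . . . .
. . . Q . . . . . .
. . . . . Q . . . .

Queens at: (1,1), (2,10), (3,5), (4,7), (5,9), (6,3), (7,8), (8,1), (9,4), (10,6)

Same column: (1,1)–(8,1) (column 1).
Same diagonal: (6,3)–(8,1) (|6−8| = |3−1| = 2).
Total attacking pairs: 2.

2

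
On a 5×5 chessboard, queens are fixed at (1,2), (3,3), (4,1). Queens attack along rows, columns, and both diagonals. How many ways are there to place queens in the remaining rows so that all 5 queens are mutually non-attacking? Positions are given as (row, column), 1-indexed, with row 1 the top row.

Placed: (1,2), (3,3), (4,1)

Branch on row 2: col 5 → 1.
Sum: 1 = 1.

1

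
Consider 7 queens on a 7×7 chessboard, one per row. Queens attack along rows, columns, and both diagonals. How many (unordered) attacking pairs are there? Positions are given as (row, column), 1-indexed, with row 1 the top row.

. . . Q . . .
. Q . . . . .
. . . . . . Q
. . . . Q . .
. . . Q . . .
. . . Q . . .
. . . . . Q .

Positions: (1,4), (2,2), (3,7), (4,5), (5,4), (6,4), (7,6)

6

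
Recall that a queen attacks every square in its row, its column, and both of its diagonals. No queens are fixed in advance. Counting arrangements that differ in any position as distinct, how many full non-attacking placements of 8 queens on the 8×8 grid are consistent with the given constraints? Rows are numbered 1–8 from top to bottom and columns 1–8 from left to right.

Branch on row 1: col 1 → 4; col 2 → 8; col 3 → 16; col 4 → 18; col 5 → 18; col 6 → 16; col 7 → 8; col 8 → 4.
Sum: 4 + 8 + 16 + 18 + 18 + 16 + 8 + 4 = 92.
(This is the classic 8-queens count.)

92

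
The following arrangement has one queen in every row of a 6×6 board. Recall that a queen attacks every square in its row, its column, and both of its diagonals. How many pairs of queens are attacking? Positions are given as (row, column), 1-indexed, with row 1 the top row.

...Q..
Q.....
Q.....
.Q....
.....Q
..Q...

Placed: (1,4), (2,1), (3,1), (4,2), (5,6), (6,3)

Same column: (2,1)–(3,1) (column 1).
Same diagonal: (3,1)–(4,2) (|3−4| = |1−2| = 1).
Total attacking pairs: 2.

2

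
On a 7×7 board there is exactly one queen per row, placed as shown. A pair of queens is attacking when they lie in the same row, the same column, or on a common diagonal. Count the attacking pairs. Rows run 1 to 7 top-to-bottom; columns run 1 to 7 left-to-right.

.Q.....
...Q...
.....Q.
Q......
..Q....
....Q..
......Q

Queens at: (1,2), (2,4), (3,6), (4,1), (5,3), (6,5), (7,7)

All columns are distinct and no two queens satisfy |Δrow| = |Δcol|, so no pair attacks.

0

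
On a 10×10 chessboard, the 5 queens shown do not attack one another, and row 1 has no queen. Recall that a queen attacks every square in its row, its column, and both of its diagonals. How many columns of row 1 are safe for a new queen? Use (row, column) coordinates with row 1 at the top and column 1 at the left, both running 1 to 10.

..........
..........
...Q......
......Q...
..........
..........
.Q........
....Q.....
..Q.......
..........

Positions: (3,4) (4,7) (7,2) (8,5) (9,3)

(3,4) attacks row 1 at column 4 and diagonals 2, 6.
(4,7) attacks row 1 at column 7 and diagonals 4, 10.
(7,2) attacks row 1 at column 2 and diagonals 8.
(8,5) attacks row 1 at column 5.
(9,3) attacks row 1 at column 3.
Attacked columns: {2, 3, 4, 5, 6, 7, 8, 10}. Safe: {1, 9}.

2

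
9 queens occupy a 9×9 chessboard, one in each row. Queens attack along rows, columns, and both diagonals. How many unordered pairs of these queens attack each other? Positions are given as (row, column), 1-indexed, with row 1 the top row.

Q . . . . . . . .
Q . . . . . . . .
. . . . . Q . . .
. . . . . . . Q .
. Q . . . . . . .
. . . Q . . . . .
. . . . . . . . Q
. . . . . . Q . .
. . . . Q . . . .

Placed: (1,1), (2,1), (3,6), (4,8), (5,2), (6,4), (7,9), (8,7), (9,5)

2

Same column: (1,1)–(2,1) (column 1).
Same diagonal: (2,1)–(8,7) (|2−8| = |1−7| = 6).
Total attacking pairs: 2.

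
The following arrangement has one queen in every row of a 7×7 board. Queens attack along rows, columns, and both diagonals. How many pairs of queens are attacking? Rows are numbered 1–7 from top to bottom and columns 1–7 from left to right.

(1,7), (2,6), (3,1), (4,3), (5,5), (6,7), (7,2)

Same column: (1,7)–(6,7) (column 7).
Same diagonal: (1,7)–(2,6) (|1−2| = |7−6| = 1).
Total attacking pairs: 2.

2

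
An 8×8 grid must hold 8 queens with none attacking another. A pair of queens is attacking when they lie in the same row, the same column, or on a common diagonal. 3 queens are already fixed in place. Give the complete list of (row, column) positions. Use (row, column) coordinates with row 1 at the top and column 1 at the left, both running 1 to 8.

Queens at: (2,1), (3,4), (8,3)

(1,5) (2,1) (3,4) (4,6) (5,8) (6,2) (7,7) (8,3)

Row 1: attacked by (2,1)→{1,2}; (3,4)→{2,4,6}; (8,3)→{3}. Safe: 5, 7, 8. Place at column 5.
Row 4: attacked by (1,5)→{2,5,8}; (2,1)→{1,3}; (3,4)→{3,4,5}; (8,3)→{3,7}. Safe: 6. Place at column 6.
Row 5: attacked by (1,5)→{1,5}; (2,1)→{1,4}; (3,4)→{2,4,6}; (4,6)→{5,6,7}; (8,3)→{3,6}. Safe: 8. Place at column 8.
Row 6: attacked by (1,5)→{5}; (2,1)→{1,5}; (3,4)→{1,4,7}; (4,6)→{4,6,8}; (5,8)→{7,8}; (8,3)→{1,3,5}. Safe: 2. Place at column 2.
Row 7: attacked by (1,5)→{5}; (2,1)→{1,6}; (3,4)→{4,8}; (4,6)→{3,6}; (5,8)→{6,8}; (6,2)→{1,2,3}; (8,3)→{2,3,4}. Safe: 7. Place at column 7.
Columns [5, 1, 4, 6, 8, 2, 7, 3], r−c [-4, 1, -1, -2, -3, 4, 0, 5], r+c [6, 3, 7, 10, 13, 8, 14, 11] are all distinct, so no two queens attack.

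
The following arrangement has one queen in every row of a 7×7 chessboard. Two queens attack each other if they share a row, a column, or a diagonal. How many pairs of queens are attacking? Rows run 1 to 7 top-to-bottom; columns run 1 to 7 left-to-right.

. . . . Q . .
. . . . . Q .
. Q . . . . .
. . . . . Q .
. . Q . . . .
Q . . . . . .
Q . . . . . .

Same column: (2,6)–(4,6) (column 6); (6,1)–(7,1) (column 1).
Same diagonal: (1,5)–(2,6) (|1−2| = |5−6| = 1); (2,6)–(5,3) (|2−5| = |6−3| = 3); (2,6)–(7,1) (|2−7| = |6−1| = 5); (5,3)–(7,1) (|5−7| = |3−1| = 2).
Total attacking pairs: 6.

6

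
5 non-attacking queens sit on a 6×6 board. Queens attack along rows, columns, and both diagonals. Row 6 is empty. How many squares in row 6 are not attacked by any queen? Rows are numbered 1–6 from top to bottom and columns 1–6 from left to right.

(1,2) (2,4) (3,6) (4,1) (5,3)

1

(1,2) attacks row 6 at column 2.
(2,4) attacks row 6 at column 4.
(3,6) attacks row 6 at column 6 and diagonals 3.
(4,1) attacks row 6 at column 1 and diagonals 3.
(5,3) attacks row 6 at column 3 and diagonals 2, 4.
Attacked columns: {1, 2, 3, 4, 6}. Safe: {5}.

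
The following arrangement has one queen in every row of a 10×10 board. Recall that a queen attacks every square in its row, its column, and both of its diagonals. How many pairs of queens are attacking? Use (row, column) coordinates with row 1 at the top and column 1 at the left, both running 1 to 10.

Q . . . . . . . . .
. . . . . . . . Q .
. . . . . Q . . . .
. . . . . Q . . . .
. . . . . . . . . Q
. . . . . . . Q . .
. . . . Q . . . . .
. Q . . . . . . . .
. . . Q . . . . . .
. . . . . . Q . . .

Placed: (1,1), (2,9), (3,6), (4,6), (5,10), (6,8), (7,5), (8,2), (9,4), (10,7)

3

Same column: (3,6)–(4,6) (column 6).
Same diagonal: (4,6)–(6,8) (|4−6| = |6−8| = 2); (4,6)–(8,2) (|4−8| = |6−2| = 4).
Total attacking pairs: 3.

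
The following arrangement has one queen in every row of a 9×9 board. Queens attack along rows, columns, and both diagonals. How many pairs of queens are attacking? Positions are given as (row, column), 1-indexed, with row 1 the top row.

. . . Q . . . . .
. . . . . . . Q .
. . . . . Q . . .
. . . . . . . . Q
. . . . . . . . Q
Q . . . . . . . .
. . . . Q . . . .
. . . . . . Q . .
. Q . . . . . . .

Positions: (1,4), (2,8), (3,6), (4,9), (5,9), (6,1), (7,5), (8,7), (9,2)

2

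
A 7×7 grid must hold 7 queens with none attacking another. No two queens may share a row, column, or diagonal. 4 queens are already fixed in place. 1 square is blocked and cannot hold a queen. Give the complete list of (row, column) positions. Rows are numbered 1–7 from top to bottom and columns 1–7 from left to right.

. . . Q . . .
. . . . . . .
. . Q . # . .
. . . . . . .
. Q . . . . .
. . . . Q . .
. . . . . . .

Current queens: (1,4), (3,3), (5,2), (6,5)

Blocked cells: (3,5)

Row 2: attacked by (1,4)→{3,4,5}; (3,3)→{2,3,4}; (5,2)→{2,5}; (6,5)→{1,5}. Safe: 6, 7. Place at column 7.
Row 4: attacked by (1,4)→{1,4,7}; (2,7)→{5,7}; (3,3)→{2,3,4}; (5,2)→{1,2,3}; (6,5)→{3,5,7}. Safe: 6. Place at column 6.
Row 7: attacked by (1,4)→{4}; (2,7)→{2,7}; (3,3)→{3,7}; (4,6)→{3,6}; (5,2)→{2,4}; (6,5)→{4,5,6}. Safe: 1. Place at column 1.
Columns [4, 7, 3, 6, 2, 5, 1], r−c [-3, -5, 0, -2, 3, 1, 6], r+c [5, 9, 6, 10, 7, 11, 8] are all distinct, so no two queens attack.

(1,4) (2,7) (3,3) (4,6) (5,2) (6,5) (7,1)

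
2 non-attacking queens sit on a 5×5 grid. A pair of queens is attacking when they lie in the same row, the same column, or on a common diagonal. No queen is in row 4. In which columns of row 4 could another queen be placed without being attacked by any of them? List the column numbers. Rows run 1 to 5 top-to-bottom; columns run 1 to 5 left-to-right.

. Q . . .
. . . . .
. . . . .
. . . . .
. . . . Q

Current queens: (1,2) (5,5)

columns 1, 3

(1,2) attacks row 4 at column 2 and diagonals 5.
(5,5) attacks row 4 at column 5 and diagonals 4.
Attacked columns: {2, 4, 5}. Safe: {1, 3}.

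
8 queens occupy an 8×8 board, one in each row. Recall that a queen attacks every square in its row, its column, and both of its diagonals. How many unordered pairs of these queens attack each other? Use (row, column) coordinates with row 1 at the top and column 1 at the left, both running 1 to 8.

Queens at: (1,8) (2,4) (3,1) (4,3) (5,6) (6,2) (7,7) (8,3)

2

Same column: (4,3)–(8,3) (column 3).
Same diagonal: (5,6)–(8,3) (|5−8| = |6−3| = 3).
Total attacking pairs: 2.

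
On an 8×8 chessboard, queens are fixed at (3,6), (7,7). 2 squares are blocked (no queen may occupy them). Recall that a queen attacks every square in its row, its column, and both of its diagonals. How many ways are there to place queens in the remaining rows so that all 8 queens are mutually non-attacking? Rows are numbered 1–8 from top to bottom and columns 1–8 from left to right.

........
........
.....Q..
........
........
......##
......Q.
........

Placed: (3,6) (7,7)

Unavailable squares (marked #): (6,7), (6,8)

Branch on row 1: col 2 → 2; col 3 → 0; col 5 → 0.
Sum: 2 + 0 + 0 = 2.

2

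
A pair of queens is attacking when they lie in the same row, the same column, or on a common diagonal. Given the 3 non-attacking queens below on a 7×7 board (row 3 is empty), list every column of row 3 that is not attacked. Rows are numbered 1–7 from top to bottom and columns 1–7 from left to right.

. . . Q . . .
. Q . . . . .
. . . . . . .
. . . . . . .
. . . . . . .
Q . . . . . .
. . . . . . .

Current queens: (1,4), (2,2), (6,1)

(1,4) attacks row 3 at column 4 and diagonals 2, 6.
(2,2) attacks row 3 at column 2 and diagonals 1, 3.
(6,1) attacks row 3 at column 1 and diagonals 4.
Attacked columns: {1, 2, 3, 4, 6}. Safe: {5, 7}.

columns 5, 7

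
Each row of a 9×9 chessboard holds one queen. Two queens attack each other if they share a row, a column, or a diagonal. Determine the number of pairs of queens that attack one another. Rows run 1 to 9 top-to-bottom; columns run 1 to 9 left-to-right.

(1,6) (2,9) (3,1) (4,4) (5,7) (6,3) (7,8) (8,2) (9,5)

0

All columns are distinct and no two queens satisfy |Δrow| = |Δcol|, so no pair attacks.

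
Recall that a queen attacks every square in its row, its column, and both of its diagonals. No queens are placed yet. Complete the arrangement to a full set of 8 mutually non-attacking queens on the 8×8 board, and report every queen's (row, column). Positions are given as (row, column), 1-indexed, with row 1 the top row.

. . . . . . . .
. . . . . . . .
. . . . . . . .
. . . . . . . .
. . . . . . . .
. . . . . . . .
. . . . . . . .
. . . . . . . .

Row 1: Safe: 1, 2, 3, 4, 5, 6, 7, 8. Place at column 4.
Row 2: attacked by (1,4)→{3,4,5}. Safe: 1, 2, 6, 7, 8. Place at column 7.
Row 3: attacked by (1,4)→{2,4,6}; (2,7)→{6,7,8}. Safe: 1, 3, 5. Place at column 1.
Row 4: attacked by (1,4)→{1,4,7}; (2,7)→{5,7}; (3,1)→{1,2}. Safe: 3, 6, 8. Place at column 8.
Row 5: attacked by (1,4)→{4,8}; (2,7)→{4,7}; (3,1)→{1,3}; (4,8)→{7,8}. Safe: 2, 5, 6. Place at column 5.
Row 6: attacked by (1,4)→{4}; (2,7)→{3,7}; (3,1)→{1,4}; (4,8)→{6,8}; (5,5)→{4,5,6}. Safe: 2. Place at column 2.
Row 7: attacked by (1,4)→{4}; (2,7)→{2,7}; (3,1)→{1,5}; (4,8)→{5,8}; (5,5)→{3,5,7}; (6,2)→{1,2,3}. Safe: 6. Place at column 6.
Row 8: attacked by (1,4)→{4}; (2,7)→{1,7}; (3,1)→{1,6}; (4,8)→{4,8}; (5,5)→{2,5,8}; (6,2)→{2,4}; (7,6)→{5,6,7}. Safe: 3. Place at column 3.
Columns [4, 7, 1, 8, 5, 2, 6, 3], r−c [-3, -5, 2, -4, 0, 4, 1, 5], r+c [5, 9, 4, 12, 10, 8, 13, 11] are all distinct, so no two queens attack.

(1,4) (2,7) (3,1) (4,8) (5,5) (6,2) (7,6) (8,3)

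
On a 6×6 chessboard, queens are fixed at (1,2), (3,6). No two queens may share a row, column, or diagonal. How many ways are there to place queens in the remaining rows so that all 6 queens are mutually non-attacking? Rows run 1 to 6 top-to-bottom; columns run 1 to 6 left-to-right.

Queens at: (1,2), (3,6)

1

Branch on row 2: col 4 → 1.
Sum: 1 = 1.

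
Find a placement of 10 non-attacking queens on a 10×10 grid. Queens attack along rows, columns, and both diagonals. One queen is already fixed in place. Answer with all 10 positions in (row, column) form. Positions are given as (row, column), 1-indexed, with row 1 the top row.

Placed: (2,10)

Row 1: attacked by (2,10)→{9,10}. Safe: 1, 2, 3, 4, 5, 6, 7, 8. Place at column 5.
Row 3: attacked by (1,5)→{3,5,7}; (2,10)→{9,10}. Safe: 1, 2, 4, 6, 8. Place at column 1.
Row 4: attacked by (1,5)→{2,5,8}; (2,10)→{8,10}; (3,1)→{1,2}. Safe: 3, 4, 6, 7, 9. Place at column 6.
Row 5: attacked by (1,5)→{1,5,9}; (2,10)→{7,10}; (3,1)→{1,3}; (4,6)→{5,6,7}. Safe: 2, 4, 8. Place at column 4.
Row 6: attacked by (1,5)→{5,10}; (2,10)→{6,10}; (3,1)→{1,4}; (4,6)→{4,6,8}; (5,4)→{3,4,5}. Safe: 2, 7, 9. Place at column 2.
Row 7: attacked by (1,5)→{5}; (2,10)→{5,10}; (3,1)→{1,5}; (4,6)→{3,6,9}; (5,4)→{2,4,6}; (6,2)→{1,2,3}. Safe: 7, 8. Place at column 8.
Row 8: attacked by (1,5)→{5}; (2,10)→{4,10}; (3,1)→{1,6}; (4,6)→{2,6,10}; (5,4)→{1,4,7}; (6,2)→{2,4}; (7,8)→{7,8,9}. Safe: 3. Place at column 3.
Row 9: attacked by (1,5)→{5}; (2,10)→{3,10}; (3,1)→{1,7}; (4,6)→{1,6}; (5,4)→{4,8}; (6,2)→{2,5}; (7,8)→{6,8,10}; (8,3)→{2,3,4}. Safe: 9. Place at column 9.
Row 10: attacked by (1,5)→{5}; (2,10)→{2,10}; (3,1)→{1,8}; (4,6)→{6}; (5,4)→{4,9}; (6,2)→{2,6}; (7,8)→{5,8}; (8,3)→{1,3,5}; (9,9)→{8,9,10}. Safe: 7. Place at column 7.
Columns [5, 10, 1, 6, 4, 2, 8, 3, 9, 7], r−c [-4, -8, 2, -2, 1, 4, -1, 5, 0, 3], r+c [6, 12, 4, 10, 9, 8, 15, 11, 18, 17] are all distinct, so no two queens attack.

(1,5) (2,10) (3,1) (4,6) (5,4) (6,2) (7,8) (8,3) (9,9) (10,7)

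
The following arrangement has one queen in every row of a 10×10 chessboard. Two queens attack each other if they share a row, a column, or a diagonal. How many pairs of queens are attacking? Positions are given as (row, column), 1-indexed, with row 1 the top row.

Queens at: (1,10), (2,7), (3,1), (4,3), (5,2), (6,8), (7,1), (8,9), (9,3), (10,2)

Same column: (3,1)–(7,1) (column 1); (4,3)–(9,3) (column 3); (5,2)–(10,2) (column 2).
Same diagonal: (4,3)–(5,2) (|4−5| = |3−2| = 1); (7,1)–(9,3) (|7−9| = |1−3| = 2); (9,3)–(10,2) (|9−10| = |3−2| = 1).
Total attacking pairs: 6.

6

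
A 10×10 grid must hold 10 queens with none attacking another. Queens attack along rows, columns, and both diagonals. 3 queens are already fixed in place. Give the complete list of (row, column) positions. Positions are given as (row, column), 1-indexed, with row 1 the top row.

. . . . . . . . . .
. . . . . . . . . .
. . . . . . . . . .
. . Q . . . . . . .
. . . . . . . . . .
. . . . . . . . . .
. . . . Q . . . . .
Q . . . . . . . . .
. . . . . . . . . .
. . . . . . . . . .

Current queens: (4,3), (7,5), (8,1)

(1,2) (2,9) (3,7) (4,3) (5,10) (6,8) (7,5) (8,1) (9,4) (10,6)

Row 1: attacked by (4,3)→{3,6}; (7,5)→{5}; (8,1)→{1,8}. Safe: 2, 4, 7, 9, 10. Place at column 2.
Row 2: attacked by (1,2)→{1,2,3}; (4,3)→{1,3,5}; (7,5)→{5,10}; (8,1)→{1,7}. Safe: 4, 6, 8, 9. Place at column 9.
Row 3: attacked by (1,2)→{2,4}; (2,9)→{8,9,10}; (4,3)→{2,3,4}; (7,5)→{1,5,9}; (8,1)→{1,6}. Safe: 7. Place at column 7.
Row 5: attacked by (1,2)→{2,6}; (2,9)→{6,9}; (3,7)→{5,7,9}; (4,3)→{2,3,4}; (7,5)→{3,5,7}; (8,1)→{1,4}. Safe: 8, 10. Place at column 10.
Row 6: attacked by (1,2)→{2,7}; (2,9)→{5,9}; (3,7)→{4,7,10}; (4,3)→{1,3,5}; (5,10)→{9,10}; (7,5)→{4,5,6}; (8,1)→{1,3}. Safe: 8. Place at column 8.
Row 9: attacked by (1,2)→{2,10}; (2,9)→{2,9}; (3,7)→{1,7}; (4,3)→{3,8}; (5,10)→{6,10}; (6,8)→{5,8}; (7,5)→{3,5,7}; (8,1)→{1,2}. Safe: 4. Place at column 4.
Row 10: attacked by (1,2)→{2}; (2,9)→{1,9}; (3,7)→{7}; (4,3)→{3,9}; (5,10)→{5,10}; (6,8)→{4,8}; (7,5)→{2,5,8}; (8,1)→{1,3}; (9,4)→{3,4,5}. Safe: 6. Place at column 6.
Columns [2, 9, 7, 3, 10, 8, 5, 1, 4, 6], r−c [-1, -7, -4, 1, -5, -2, 2, 7, 5, 4], r+c [3, 11, 10, 7, 15, 14, 12, 9, 13, 16] are all distinct, so no two queens attack.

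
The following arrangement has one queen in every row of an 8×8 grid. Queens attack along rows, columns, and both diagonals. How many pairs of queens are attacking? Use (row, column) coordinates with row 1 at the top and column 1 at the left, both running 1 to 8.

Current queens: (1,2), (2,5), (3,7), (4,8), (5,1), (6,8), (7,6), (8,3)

2

Same column: (4,8)–(6,8) (column 8).
Same diagonal: (3,7)–(4,8) (|3−4| = |7−8| = 1).
Total attacking pairs: 2.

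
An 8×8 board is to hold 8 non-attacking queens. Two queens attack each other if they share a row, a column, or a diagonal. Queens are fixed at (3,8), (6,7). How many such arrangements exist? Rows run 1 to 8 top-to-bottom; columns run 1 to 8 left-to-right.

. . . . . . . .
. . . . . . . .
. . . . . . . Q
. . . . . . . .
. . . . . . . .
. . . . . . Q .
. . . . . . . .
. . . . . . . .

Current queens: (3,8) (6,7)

Branch on row 1: col 1 → 1; col 3 → 3; col 4 → 1; col 5 → 3.
Sum: 1 + 3 + 1 + 3 = 8.

8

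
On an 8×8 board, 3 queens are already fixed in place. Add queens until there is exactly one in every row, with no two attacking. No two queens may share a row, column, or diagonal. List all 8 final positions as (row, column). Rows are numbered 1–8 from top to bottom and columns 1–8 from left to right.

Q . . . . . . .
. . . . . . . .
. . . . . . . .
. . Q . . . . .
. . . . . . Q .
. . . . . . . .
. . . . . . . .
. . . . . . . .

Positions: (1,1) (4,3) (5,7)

Row 2: attacked by (1,1)→{1,2}; (4,3)→{1,3,5}; (5,7)→{4,7}. Safe: 6, 8. Place at column 6.
Row 3: attacked by (1,1)→{1,3}; (2,6)→{5,6,7}; (4,3)→{2,3,4}; (5,7)→{5,7}. Safe: 8. Place at column 8.
Row 6: attacked by (1,1)→{1,6}; (2,6)→{2,6}; (3,8)→{5,8}; (4,3)→{1,3,5}; (5,7)→{6,7,8}. Safe: 4. Place at column 4.
Row 7: attacked by (1,1)→{1,7}; (2,6)→{1,6}; (3,8)→{4,8}; (4,3)→{3,6}; (5,7)→{5,7}; (6,4)→{3,4,5}. Safe: 2. Place at column 2.
Row 8: attacked by (1,1)→{1,8}; (2,6)→{6}; (3,8)→{3,8}; (4,3)→{3,7}; (5,7)→{4,7}; (6,4)→{2,4,6}; (7,2)→{1,2,3}. Safe: 5. Place at column 5.
Columns [1, 6, 8, 3, 7, 4, 2, 5], r−c [0, -4, -5, 1, -2, 2, 5, 3], r+c [2, 8, 11, 7, 12, 10, 9, 13] are all distinct, so no two queens attack.

(1,1) (2,6) (3,8) (4,3) (5,7) (6,4) (7,2) (8,5)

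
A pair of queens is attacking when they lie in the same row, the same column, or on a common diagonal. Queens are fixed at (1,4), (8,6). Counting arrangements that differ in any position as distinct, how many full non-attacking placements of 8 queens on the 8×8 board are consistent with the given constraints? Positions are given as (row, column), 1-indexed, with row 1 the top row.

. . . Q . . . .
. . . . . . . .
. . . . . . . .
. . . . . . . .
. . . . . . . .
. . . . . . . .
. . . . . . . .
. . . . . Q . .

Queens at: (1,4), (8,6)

4

Branch on row 2: col 1 → 1; col 2 → 1; col 7 → 1; col 8 → 1.
Sum: 1 + 1 + 1 + 1 = 4.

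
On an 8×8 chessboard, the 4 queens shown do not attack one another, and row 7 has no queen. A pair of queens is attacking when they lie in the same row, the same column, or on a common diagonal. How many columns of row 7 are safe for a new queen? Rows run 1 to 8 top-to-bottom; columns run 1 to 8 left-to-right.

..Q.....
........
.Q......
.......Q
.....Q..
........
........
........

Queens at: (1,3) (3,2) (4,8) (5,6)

2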